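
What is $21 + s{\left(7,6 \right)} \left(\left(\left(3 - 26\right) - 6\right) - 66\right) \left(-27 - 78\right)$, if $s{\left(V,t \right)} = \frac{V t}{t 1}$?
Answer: $69846$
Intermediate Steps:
$s{\left(V,t \right)} = V$ ($s{\left(V,t \right)} = \frac{V t}{t} = V$)
$21 + s{\left(7,6 \right)} \left(\left(\left(3 - 26\right) - 6\right) - 66\right) \left(-27 - 78\right) = 21 + 7 \left(\left(\left(3 - 26\right) - 6\right) - 66\right) \left(-27 - 78\right) = 21 + 7 \left(\left(-23 - 6\right) - 66\right) \left(-105\right) = 21 + 7 \left(-29 - 66\right) \left(-105\right) = 21 + 7 \left(\left(-95\right) \left(-105\right)\right) = 21 + 7 \cdot 9975 = 21 + 69825 = 69846$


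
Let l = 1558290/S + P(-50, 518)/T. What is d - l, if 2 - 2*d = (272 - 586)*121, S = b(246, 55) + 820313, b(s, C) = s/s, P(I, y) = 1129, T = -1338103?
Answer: 3475224717809992/182944104057 ≈ 18996.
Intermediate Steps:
b(s, C) = 1
S = 820314 (S = 1 + 820313 = 820314)
d = 18998 (d = 1 - (272 - 586)*121/2 = 1 - (-157)*121 = 1 - ½*(-37994) = 1 + 18997 = 18998)
l = 347371064894/182944104057 (l = 1558290/820314 + 1129/(-1338103) = 1558290*(1/820314) + 1129*(-1/1338103) = 259715/136719 - 1129/1338103 = 347371064894/182944104057 ≈ 1.8988)
d - l = 18998 - 1*347371064894/182944104057 = 18998 - 347371064894/182944104057 = 3475224717809992/182944104057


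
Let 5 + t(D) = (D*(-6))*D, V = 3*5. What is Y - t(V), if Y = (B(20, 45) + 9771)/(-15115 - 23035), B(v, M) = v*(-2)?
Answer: 51683519/38150 ≈ 1354.7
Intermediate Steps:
B(v, M) = -2*v
V = 15
t(D) = -5 - 6*D**2 (t(D) = -5 + (D*(-6))*D = -5 + (-6*D)*D = -5 - 6*D**2)
Y = -9731/38150 (Y = (-2*20 + 9771)/(-15115 - 23035) = (-40 + 9771)/(-38150) = 9731*(-1/38150) = -9731/38150 ≈ -0.25507)
Y - t(V) = -9731/38150 - (-5 - 6*15**2) = -9731/38150 - (-5 - 6*225) = -9731/38150 - (-5 - 1350) = -9731/38150 - 1*(-1355) = -9731/38150 + 1355 = 51683519/38150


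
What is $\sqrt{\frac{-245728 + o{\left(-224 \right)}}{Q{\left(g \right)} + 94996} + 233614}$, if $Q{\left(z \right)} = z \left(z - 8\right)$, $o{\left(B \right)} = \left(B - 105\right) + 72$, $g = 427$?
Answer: $\frac{\sqrt{1947454373122241}}{91303} \approx 483.34$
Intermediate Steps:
$o{\left(B \right)} = -33 + B$ ($o{\left(B \right)} = \left(-105 + B\right) + 72 = -33 + B$)
$Q{\left(z \right)} = z \left(-8 + z\right)$
$\sqrt{\frac{-245728 + o{\left(-224 \right)}}{Q{\left(g \right)} + 94996} + 233614} = \sqrt{\frac{-245728 - 257}{427 \left(-8 + 427\right) + 94996} + 233614} = \sqrt{\frac{-245728 - 257}{427 \cdot 419 + 94996} + 233614} = \sqrt{- \frac{245985}{178913 + 94996} + 233614} = \sqrt{- \frac{245985}{273909} + 233614} = \sqrt{\left(-245985\right) \frac{1}{273909} + 233614} = \sqrt{- \frac{81995}{91303} + 233614} = \sqrt{\frac{21329577047}{91303}} = \frac{\sqrt{1947454373122241}}{91303}$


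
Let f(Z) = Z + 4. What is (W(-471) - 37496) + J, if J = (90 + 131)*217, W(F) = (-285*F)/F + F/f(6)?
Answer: 101289/10 ≈ 10129.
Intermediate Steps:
f(Z) = 4 + Z
W(F) = -285 + F/10 (W(F) = (-285*F)/F + F/(4 + 6) = -285 + F/10)
J = 47957 (J = 221*217 = 47957)
(W(-471) - 37496) + J = ((-285 + (⅒)*(-471)) - 37496) + 47957 = ((-285 - 471/10) - 37496) + 47957 = (-3321/10 - 37496) + 47957 = -378281/10 + 47957 = 101289/10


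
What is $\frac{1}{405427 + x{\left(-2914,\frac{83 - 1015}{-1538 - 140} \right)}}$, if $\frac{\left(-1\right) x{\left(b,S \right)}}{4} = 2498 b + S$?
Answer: $\frac{839}{24769052621} \approx 3.3873 \cdot 10^{-8}$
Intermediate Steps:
$x{\left(b,S \right)} = - 9992 b - 4 S$ ($x{\left(b,S \right)} = - 4 \left(2498 b + S\right) = - 4 \left(S + 2498 b\right) = - 9992 b - 4 S$)
$\frac{1}{405427 + x{\left(-2914,\frac{83 - 1015}{-1538 - 140} \right)}} = \frac{1}{405427 - \left(-29116688 + 4 \frac{83 - 1015}{-1538 - 140}\right)} = \frac{1}{405427 + \left(29116688 - 4 \left(- \frac{932}{-1678}\right)\right)} = \frac{1}{405427 + \left(29116688 - 4 \left(\left(-932\right) \left(- \frac{1}{1678}\right)\right)\right)} = \frac{1}{405427 + \left(29116688 - \frac{1864}{839}\right)} = \frac{1}{405427 + \frac{24428899368}{839}} = \frac{1}{\frac{24769052621}{839}} = \frac{839}{24769052621}$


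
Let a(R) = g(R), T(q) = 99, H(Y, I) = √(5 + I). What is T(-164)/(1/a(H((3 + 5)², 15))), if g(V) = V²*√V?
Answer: 1980*√2*5^(¼) ≈ 4187.2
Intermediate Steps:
g(V) = V^(5/2)
a(R) = R^(5/2)
T(-164)/(1/a(H((3 + 5)², 15))) = 99/(1/((√(5 + 15))^(5/2))) = 99/(1/((√20)^(5/2))) = 99/(1/((2*√5)^(5/2))) = 99/(1/(20*√2*5^(¼))) = 99/((√2*5^(¾)/200)) = 99*(20*√2*5^(¼)) = 1980*√2*5^(¼)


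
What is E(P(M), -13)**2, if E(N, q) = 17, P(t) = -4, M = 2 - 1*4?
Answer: 289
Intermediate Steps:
M = -2 (M = 2 - 4 = -2)
E(P(M), -13)**2 = 17**2 = 289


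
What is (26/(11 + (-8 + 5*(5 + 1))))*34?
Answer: 884/33 ≈ 26.788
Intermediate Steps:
(26/(11 + (-8 + 5*(5 + 1))))*34 = (26/(11 + (-8 + 5*6)))*34 = (26/(11 + (-8 + 30)))*34 = (26/(11 + 22))*34 = (26/33)*34 = 884/33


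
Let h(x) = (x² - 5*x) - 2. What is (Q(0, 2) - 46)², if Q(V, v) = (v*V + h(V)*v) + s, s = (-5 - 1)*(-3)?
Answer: 1024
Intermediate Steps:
h(x) = -2 + x² - 5*x
s = 18 (s = -6*(-3) = 18)
Q(V, v) = 18 + V*v + v*(-2 + V² - 5*V) (Q(V, v) = (v*V + (-2 + V² - 5*V)*v) + 18 = (V*v + v*(-2 + V² - 5*V)) + 18 = 18 + V*v + v*(-2 + V² - 5*V))
(Q(0, 2) - 46)² = ((18 + 0*2 - 1*2*(2 - 1*0² + 5*0)) - 46)² = ((18 + 0 - 1*2*(2 - 1*0 + 0)) - 46)² = ((18 + 0 - 1*2*(2 + 0 + 0)) - 46)² = ((18 + 0 - 1*2*2) - 46)² = ((18 + 0 - 4) - 46)² = (14 - 46)² = (-32)² = 1024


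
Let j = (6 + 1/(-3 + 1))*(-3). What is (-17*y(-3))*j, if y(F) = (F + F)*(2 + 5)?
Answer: -11781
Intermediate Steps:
y(F) = 14*F (y(F) = (2*F)*7 = 14*F)
j = -33/2 (j = (6 + 1/(-2))*(-3) = (6 - ½)*(-3) = (11/2)*(-3) = -33/2 ≈ -16.500)
(-17*y(-3))*j = -238*(-3)*(-33/2) = -17*(-42)*(-33/2) = 714*(-33/2) = -11781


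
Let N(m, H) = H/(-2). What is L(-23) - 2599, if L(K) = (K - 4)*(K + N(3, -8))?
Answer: -2086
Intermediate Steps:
N(m, H) = -H/2 (N(m, H) = H*(-½) = -H/2)
L(K) = (-4 + K)*(4 + K) (L(K) = (K - 4)*(K - ½*(-8)) = (-4 + K)*(K + 4) = (-4 + K)*(4 + K))
L(-23) - 2599 = (-16 + (-23)²) - 2599 = (-16 + 529) - 2599 = 513 - 2599 = -2086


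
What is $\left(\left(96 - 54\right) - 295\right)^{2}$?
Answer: $64009$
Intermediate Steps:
$\left(\left(96 - 54\right) - 295\right)^{2} = \left(42 - 295\right)^{2} = \left(-253\right)^{2} = 64009$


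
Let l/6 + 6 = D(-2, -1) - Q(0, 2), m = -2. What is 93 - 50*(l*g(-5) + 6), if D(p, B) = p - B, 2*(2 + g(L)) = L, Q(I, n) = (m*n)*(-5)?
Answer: -36657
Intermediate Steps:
Q(I, n) = 10*n (Q(I, n) = -2*n*(-5) = 10*n)
g(L) = -2 + L/2
l = -162 (l = -36 + 6*((-2 - 1*(-1)) - 10*2) = -36 + 6*((-2 + 1) - 1*20) = -36 + 6*(-1 - 20) = -36 + 6*(-21) = -36 - 126 = -162)
93 - 50*(l*g(-5) + 6) = 93 - 50*(-162*(-2 + (½)*(-5)) + 6) = 93 - 50*(-162*(-2 - 5/2) + 6) = 93 - 50*(-162*(-9/2) + 6) = 93 - 50*(729 + 6) = 93 - 50*735 = 93 - 36750 = -36657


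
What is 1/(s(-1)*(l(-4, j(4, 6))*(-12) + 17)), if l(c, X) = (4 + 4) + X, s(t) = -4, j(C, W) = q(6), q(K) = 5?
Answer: 1/556 ≈ 0.0017986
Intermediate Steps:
j(C, W) = 5
l(c, X) = 8 + X
1/(s(-1)*(l(-4, j(4, 6))*(-12) + 17)) = 1/(-4*((8 + 5)*(-12) + 17)) = 1/(-4*(13*(-12) + 17)) = 1/(-4*(-156 + 17)) = 1/(-4*(-139)) = 1/556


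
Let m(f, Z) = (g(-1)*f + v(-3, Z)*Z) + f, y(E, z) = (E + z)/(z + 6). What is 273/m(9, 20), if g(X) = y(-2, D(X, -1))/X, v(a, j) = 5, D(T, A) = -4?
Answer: 273/136 ≈ 2.0074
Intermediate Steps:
y(E, z) = (E + z)/(6 + z)
g(X) = -3/X (g(X) = ((-2 - 4)/(6 - 4))/X = (-6/2)/X = ((½)*(-6))/X = -3/X)
m(f, Z) = 4*f + 5*Z (m(f, Z) = ((-3/(-1))*f + 5*Z) + f = ((-3*(-1))*f + 5*Z) + f = (3*f + 5*Z) + f = 4*f + 5*Z)
273/m(9, 20) = 273/(4*9 + 5*20) = 273/(36 + 100) = 273/136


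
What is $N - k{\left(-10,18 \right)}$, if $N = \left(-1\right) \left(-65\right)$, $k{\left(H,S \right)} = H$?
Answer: $75$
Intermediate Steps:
$N = 65$
$N - k{\left(-10,18 \right)} = 65 - -10 = 65 + 10 = 75$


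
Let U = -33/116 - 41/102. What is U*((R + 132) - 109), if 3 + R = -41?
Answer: 28427/1972 ≈ 14.415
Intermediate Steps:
R = -44 (R = -3 - 41 = -44)
U = -4061/5916 (U = -33*1/116 - 41*1/102 = -33/116 - 41/102 = -4061/5916 ≈ -0.68644)
U*((R + 132) - 109) = -4061*((-44 + 132) - 109)/5916 = -4061*(88 - 109)/5916 = -4061/5916*(-21) = 28427/1972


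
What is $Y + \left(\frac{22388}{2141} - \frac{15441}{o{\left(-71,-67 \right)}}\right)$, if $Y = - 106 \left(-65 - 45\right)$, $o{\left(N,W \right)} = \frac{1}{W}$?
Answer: $\frac{2239951575}{2141} \approx 1.0462 \cdot 10^{6}$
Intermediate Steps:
$Y = 11660$ ($Y = \left(-106\right) \left(-110\right) = 11660$)
$Y + \left(\frac{22388}{2141} - \frac{15441}{o{\left(-71,-67 \right)}}\right) = 11660 + \left(\frac{22388}{2141} - \frac{15441}{\frac{1}{-67}}\right) = 11660 + \left(22388 \cdot \frac{1}{2141} - \frac{15441}{- \frac{1}{67}}\right) = 11660 + \left(\frac{22388}{2141} - -1034547\right) = 11660 + \left(\frac{22388}{2141} + 1034547\right) = 11660 + \frac{2214987515}{2141} = \frac{2239951575}{2141}$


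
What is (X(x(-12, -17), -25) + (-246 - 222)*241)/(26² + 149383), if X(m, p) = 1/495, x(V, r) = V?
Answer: -55830059/74279205 ≈ -0.75162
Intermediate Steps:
X(m, p) = 1/495
(X(x(-12, -17), -25) + (-246 - 222)*241)/(26² + 149383) = (1/495 + (-246 - 222)*241)/(26² + 149383) = (1/495 - 468*241)/(676 + 149383) = (1/495 - 112788)/150059 = -55830059/495*1/150059 = -55830059/74279205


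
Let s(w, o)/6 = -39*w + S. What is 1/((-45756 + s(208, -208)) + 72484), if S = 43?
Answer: -1/21686 ≈ -4.6113e-5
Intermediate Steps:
s(w, o) = 258 - 234*w (s(w, o) = 6*(-39*w + 43) = 6*(43 - 39*w) = 258 - 234*w)
1/((-45756 + s(208, -208)) + 72484) = 1/((-45756 + (258 - 234*208)) + 72484) = 1/((-45756 + (258 - 48672)) + 72484) = 1/((-45756 - 48414) + 72484) = 1/(-94170 + 72484) = 1/(-21686) = -1/21686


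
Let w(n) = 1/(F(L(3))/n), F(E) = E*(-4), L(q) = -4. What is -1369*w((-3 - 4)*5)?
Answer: 47915/16 ≈ 2994.7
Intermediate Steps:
F(E) = -4*E
w(n) = n/16 (w(n) = 1/((-4*(-4))/n) = 1/(16/n) = n/16)
-1369*w((-3 - 4)*5) = -1369*(-3 - 4)*5/16 = -1369*(-7*5)/16 = -1369*(-35)/16 = -1369*(-35/16) = 47915/16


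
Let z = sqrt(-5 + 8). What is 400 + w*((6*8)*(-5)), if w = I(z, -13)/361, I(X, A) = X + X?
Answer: 400 - 480*sqrt(3)/361 ≈ 397.70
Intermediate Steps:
z = sqrt(3) ≈ 1.7320
I(X, A) = 2*X
w = 2*sqrt(3)/361 (w = (2*sqrt(3))/361 = (2*sqrt(3))*(1/361) = 2*sqrt(3)/361 ≈ 0.0095959)
400 + w*((6*8)*(-5)) = 400 + (2*sqrt(3)/361)*((6*8)*(-5)) = 400 + (2*sqrt(3)/361)*(48*(-5)) = 400 + (2*sqrt(3)/361)*(-240) = 400 - 480*sqrt(3)/361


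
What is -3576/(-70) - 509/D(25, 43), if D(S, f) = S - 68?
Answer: 94699/1505 ≈ 62.923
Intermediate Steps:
D(S, f) = -68 + S
-3576/(-70) - 509/D(25, 43) = -3576/(-70) - 509/(-68 + 25) = -3576*(-1/70) - 509/(-43) = 1788/35 - 509*(-1/43) = 1788/35 + 509/43 = 94699/1505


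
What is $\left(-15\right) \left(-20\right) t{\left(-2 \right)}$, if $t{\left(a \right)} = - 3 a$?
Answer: $1800$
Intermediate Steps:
$\left(-15\right) \left(-20\right) t{\left(-2 \right)} = \left(-15\right) \left(-20\right) \left(\left(-3\right) \left(-2\right)\right) = 300 \cdot 6 = 1800$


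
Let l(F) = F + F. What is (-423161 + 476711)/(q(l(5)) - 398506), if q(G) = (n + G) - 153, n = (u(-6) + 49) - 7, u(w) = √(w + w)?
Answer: -7115134950/52962513487 - 35700*I*√3/52962513487 ≈ -0.13434 - 1.1675e-6*I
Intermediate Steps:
u(w) = √2*√w (u(w) = √(2*w) = √2*√w)
n = 42 + 2*I*√3 (n = (√2*√(-6) + 49) - 7 = (√2*(I*√6) + 49) - 7 = (2*I*√3 + 49) - 7 = (49 + 2*I*√3) - 7 = 42 + 2*I*√3 ≈ 42.0 + 3.4641*I)
l(F) = 2*F
q(G) = -111 + G + 2*I*√3 (q(G) = ((42 + 2*I*√3) + G) - 153 = (42 + G + 2*I*√3) - 153 = -111 + G + 2*I*√3)
(-423161 + 476711)/(q(l(5)) - 398506) = (-423161 + 476711)/((-111 + 2*5 + 2*I*√3) - 398506) = 53550/((-111 + 10 + 2*I*√3) - 398506) = 53550/((-101 + 2*I*√3) - 398506) = 53550/(-398607 + 2*I*√3)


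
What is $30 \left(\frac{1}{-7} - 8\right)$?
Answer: $- \frac{1710}{7} \approx -244.29$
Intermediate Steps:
$30 \left(\frac{1}{-7} - 8\right) = 30 \left(- \frac{1}{7} - 8\right) = 30 \left(- \frac{57}{7}\right) = - \frac{1710}{7}$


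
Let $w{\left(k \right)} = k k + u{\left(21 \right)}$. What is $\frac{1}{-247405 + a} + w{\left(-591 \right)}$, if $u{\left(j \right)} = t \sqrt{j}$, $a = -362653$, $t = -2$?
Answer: $\frac{213081668297}{610058} - 2 \sqrt{21} \approx 3.4927 \cdot 10^{5}$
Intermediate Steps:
$u{\left(j \right)} = - 2 \sqrt{j}$
$w{\left(k \right)} = k^{2} - 2 \sqrt{21}$ ($w{\left(k \right)} = k k - 2 \sqrt{21} = k^{2} - 2 \sqrt{21}$)
$\frac{1}{-247405 + a} + w{\left(-591 \right)} = \frac{1}{-247405 - 362653} + \left(\left(-591\right)^{2} - 2 \sqrt{21}\right) = \frac{1}{-610058} + \left(349281 - 2 \sqrt{21}\right) = - \frac{1}{610058} + \left(349281 - 2 \sqrt{21}\right) = \frac{213081668297}{610058} - 2 \sqrt{21}$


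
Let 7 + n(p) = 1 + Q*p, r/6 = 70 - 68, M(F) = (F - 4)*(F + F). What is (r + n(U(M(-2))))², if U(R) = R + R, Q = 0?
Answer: 36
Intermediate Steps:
M(F) = 2*F*(-4 + F) (M(F) = (-4 + F)*(2*F) = 2*F*(-4 + F))
U(R) = 2*R
r = 12 (r = 6*(70 - 68) = 6*2 = 12)
n(p) = -6 (n(p) = -7 + (1 + 0*p) = -7 + (1 + 0) = -7 + 1 = -6)
(r + n(U(M(-2))))² = (12 - 6)² = 6² = 36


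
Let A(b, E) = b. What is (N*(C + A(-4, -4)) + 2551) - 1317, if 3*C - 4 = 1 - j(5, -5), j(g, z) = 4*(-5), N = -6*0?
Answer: 1234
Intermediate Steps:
N = 0
j(g, z) = -20
C = 25/3 (C = 4/3 + (1 - 1*(-20))/3 = 4/3 + (1 + 20)/3 = 4/3 + (1/3)*21 = 4/3 + 7 = 25/3 ≈ 8.3333)
(N*(C + A(-4, -4)) + 2551) - 1317 = (0*(25/3 - 4) + 2551) - 1317 = (0*(13/3) + 2551) - 1317 = (0 + 2551) - 1317 = 2551 - 1317 = 1234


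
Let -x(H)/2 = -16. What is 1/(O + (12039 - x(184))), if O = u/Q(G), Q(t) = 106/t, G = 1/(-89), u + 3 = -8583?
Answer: 89/1068704 ≈ 8.3278e-5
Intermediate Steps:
x(H) = 32 (x(H) = -2*(-16) = 32)
u = -8586 (u = -3 - 8583 = -8586)
G = -1/89 ≈ -0.011236
O = 81/89 (O = -8586/(106/(-1/89)) = -8586/(106*(-89)) = -8586/(-9434) = -8586*(-1/9434) = 81/89 ≈ 0.91011)
1/(O + (12039 - x(184))) = 1/(81/89 + (12039 - 1*32)) = 1/(81/89 + (12039 - 32)) = 1/(81/89 + 12007) = 1/(1068704/89) = 89/1068704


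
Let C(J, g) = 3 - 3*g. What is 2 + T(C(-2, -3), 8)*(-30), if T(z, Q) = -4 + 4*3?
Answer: -238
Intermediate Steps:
T(z, Q) = 8 (T(z, Q) = -4 + 12 = 8)
2 + T(C(-2, -3), 8)*(-30) = 2 + 8*(-30) = 2 - 240 = -238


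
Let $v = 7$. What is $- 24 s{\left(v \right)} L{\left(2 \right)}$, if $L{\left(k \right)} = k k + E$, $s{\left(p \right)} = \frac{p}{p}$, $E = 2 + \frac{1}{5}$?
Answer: $- \frac{744}{5} \approx -148.8$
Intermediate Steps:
$E = \frac{11}{5}$ ($E = 2 + \frac{1}{5} = \frac{11}{5} \approx 2.2$)
$s{\left(p \right)} = 1$
$L{\left(k \right)} = \frac{11}{5} + k^{2}$ ($L{\left(k \right)} = k k + \frac{11}{5} = k^{2} + \frac{11}{5} = \frac{11}{5} + k^{2}$)
$- 24 s{\left(v \right)} L{\left(2 \right)} = \left(-24\right) 1 \left(\frac{11}{5} + 2^{2}\right) = - 24 \left(\frac{11}{5} + 4\right) = \left(-24\right) \frac{31}{5} = - \frac{744}{5}$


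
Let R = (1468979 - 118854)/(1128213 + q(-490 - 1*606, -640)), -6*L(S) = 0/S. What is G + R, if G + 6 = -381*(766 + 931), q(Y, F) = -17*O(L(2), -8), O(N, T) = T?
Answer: -729547364362/1128349 ≈ -6.4656e+5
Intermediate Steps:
L(S) = 0 (L(S) = -0/S = -⅙*0 = 0)
q(Y, F) = 136 (q(Y, F) = -17*(-8) = 136)
G = -646563 (G = -6 - 381*(766 + 931) = -6 - 381*1697 = -6 - 646557 = -646563)
R = 1350125/1128349 (R = (1468979 - 118854)/(1128213 + 136) = 1350125/1128349 ≈ 1.1965)
G + R = -646563 + 1350125/1128349 = -729547364362/1128349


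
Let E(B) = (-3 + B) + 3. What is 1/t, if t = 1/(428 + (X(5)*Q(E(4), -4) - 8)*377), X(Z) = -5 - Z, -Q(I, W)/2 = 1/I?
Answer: -703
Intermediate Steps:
E(B) = B
Q(I, W) = -2/I
t = -1/703 (t = 1/(428 + ((-5 - 1*5)*(-2/4) - 8)*377) = 1/(428 + ((-5 - 5)*(-2*1/4) - 8)*377) = 1/(428 + (-10*(-1/2) - 8)*377) = 1/(428 + (5 - 8)*377) = 1/(428 - 3*377) = 1/(428 - 1131) = 1/(-703) = -1/703 ≈ -0.0014225)
1/t = 1/(-1/703) = -703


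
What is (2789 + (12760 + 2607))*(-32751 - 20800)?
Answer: -972271956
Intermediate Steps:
(2789 + (12760 + 2607))*(-32751 - 20800) = (2789 + 15367)*(-53551) = 18156*(-53551) = -972271956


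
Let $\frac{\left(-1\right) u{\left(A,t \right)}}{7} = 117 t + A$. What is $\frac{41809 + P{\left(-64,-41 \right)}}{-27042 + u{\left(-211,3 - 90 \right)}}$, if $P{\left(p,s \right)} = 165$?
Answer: $\frac{20987}{22844} \approx 0.91871$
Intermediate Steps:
$u{\left(A,t \right)} = - 819 t - 7 A$ ($u{\left(A,t \right)} = - 7 \left(117 t + A\right) = - 7 \left(A + 117 t\right) = - 819 t - 7 A$)
$\frac{41809 + P{\left(-64,-41 \right)}}{-27042 + u{\left(-211,3 - 90 \right)}} = \frac{41809 + 165}{-27042 - \left(-1477 + 819 \left(3 - 90\right)\right)} = \frac{41974}{-27042 + \left(\left(-819\right) \left(-87\right) + 1477\right)} = \frac{41974}{-27042 + \left(71253 + 1477\right)} = \frac{41974}{-27042 + 72730} = \frac{41974}{45688} = 41974 \cdot \frac{1}{45688} = \frac{20987}{22844}$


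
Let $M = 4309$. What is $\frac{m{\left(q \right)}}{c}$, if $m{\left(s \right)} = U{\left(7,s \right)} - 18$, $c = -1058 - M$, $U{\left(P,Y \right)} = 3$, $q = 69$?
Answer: $\frac{5}{1789} \approx 0.0027949$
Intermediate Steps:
$c = -5367$ ($c = -1058 - 4309 = -5367$)
$m{\left(s \right)} = -15$ ($m{\left(s \right)} = 3 - 18 = -15$)
$\frac{m{\left(q \right)}}{c} = - \frac{15}{-5367} = \left(-15\right) \left(- \frac{1}{5367}\right) = \frac{5}{1789}$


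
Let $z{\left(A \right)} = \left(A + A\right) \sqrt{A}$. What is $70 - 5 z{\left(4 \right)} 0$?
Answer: $0$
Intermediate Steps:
$z{\left(A \right)} = 2 A^{\frac{3}{2}}$ ($z{\left(A \right)} = 2 A \sqrt{A} = 2 A^{\frac{3}{2}}$)
$70 - 5 z{\left(4 \right)} 0 = 70 - 5 \cdot 2 \cdot 4^{\frac{3}{2}} \cdot 0 = 70 - 5 \cdot 2 \cdot 8 \cdot 0 = 70 \left(-5\right) 16 \cdot 0 = 70 \left(\left(-80\right) 0\right) = 70 \cdot 0 = 0$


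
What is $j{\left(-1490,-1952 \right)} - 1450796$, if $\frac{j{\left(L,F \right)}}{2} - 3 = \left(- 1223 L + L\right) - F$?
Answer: $2194674$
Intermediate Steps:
$j{\left(L,F \right)} = 6 - 2444 L - 2 F$ ($j{\left(L,F \right)} = 6 + 2 \left(\left(- 1223 L + L\right) - F\right) = 6 + 2 \left(- 1222 L - F\right) = 6 + 2 \left(- F - 1222 L\right) = 6 - \left(2 F + 2444 L\right) = 6 - 2444 L - 2 F$)
$j{\left(-1490,-1952 \right)} - 1450796 = \left(6 - -3641560 - -3904\right) - 1450796 = \left(6 + 3641560 + 3904\right) - 1450796 = 3645470 - 1450796 = 2194674$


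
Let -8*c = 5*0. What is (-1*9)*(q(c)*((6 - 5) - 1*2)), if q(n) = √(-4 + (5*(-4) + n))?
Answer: 18*I*√6 ≈ 44.091*I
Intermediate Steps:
c = 0 (c = -5*0/8 = -⅛*0 = 0)
q(n) = √(-24 + n) (q(n) = √(-4 + (-20 + n)) = √(-24 + n))
(-1*9)*(q(c)*((6 - 5) - 1*2)) = (-1*9)*(√(-24 + 0)*((6 - 5) - 1*2)) = -9*√(-24)*(1 - 2) = -9*2*I*√6*(-1) = -(-18)*I*√6 = 18*I*√6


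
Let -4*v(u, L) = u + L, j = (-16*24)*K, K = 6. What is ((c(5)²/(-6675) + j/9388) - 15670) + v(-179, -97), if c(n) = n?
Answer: -9776507188/626649 ≈ -15601.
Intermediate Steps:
j = -2304 (j = -16*24*6 = -384*6 = -2304)
v(u, L) = -L/4 - u/4 (v(u, L) = -(u + L)/4 = -(L + u)/4 = -L/4 - u/4)
((c(5)²/(-6675) + j/9388) - 15670) + v(-179, -97) = ((5²/(-6675) - 2304/9388) - 15670) + (-¼*(-97) - ¼*(-179)) = ((25*(-1/6675) - 2304*1/9388) - 15670) + (97/4 + 179/4) = ((-1/267 - 576/2347) - 15670) + 69 = (-156139/626649 - 15670) + 69 = -9819745969/626649 + 69 = -9776507188/626649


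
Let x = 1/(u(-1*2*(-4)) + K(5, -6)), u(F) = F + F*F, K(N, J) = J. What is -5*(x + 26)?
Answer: -8585/66 ≈ -130.08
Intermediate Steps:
u(F) = F + F**2
x = 1/66 (x = 1/((-1*2*(-4))*(1 - 1*2*(-4)) - 6) = 1/((-2*(-4))*(1 - 2*(-4)) - 6) = 1/(8*(1 + 8) - 6) = 1/(8*9 - 6) = 1/(72 - 6) = 1/66 ≈ 0.015152)
-5*(x + 26) = -5*(1/66 + 26) = -5*1717/66 = -8585/66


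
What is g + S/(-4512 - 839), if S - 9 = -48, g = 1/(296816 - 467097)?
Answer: 6635608/911173631 ≈ 0.0072825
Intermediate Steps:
g = -1/170281 (g = 1/(-170281) = -1/170281 ≈ -5.8726e-6)
S = -39 (S = 9 - 48 = -39)
g + S/(-4512 - 839) = -1/170281 - 39/(-4512 - 839) = -1/170281 - 39/(-5351) = -1/170281 - 1/5351*(-39) = -1/170281 + 39/5351 = 6635608/911173631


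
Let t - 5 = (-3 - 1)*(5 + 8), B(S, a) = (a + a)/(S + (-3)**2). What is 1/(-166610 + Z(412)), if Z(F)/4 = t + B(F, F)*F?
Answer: -421/68864006 ≈ -6.1135e-6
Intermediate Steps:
B(S, a) = 2*a/(9 + S) (B(S, a) = (2*a)/(S + 9) = (2*a)/(9 + S) = 2*a/(9 + S))
t = -47 (t = 5 + (-3 - 1)*(5 + 8) = 5 - 4*13 = 5 - 52 = -47)
Z(F) = -188 + 8*F**2/(9 + F) (Z(F) = 4*(-47 + (2*F/(9 + F))*F) = 4*(-47 + 2*F**2/(9 + F)) = -188 + 8*F**2/(9 + F))
1/(-166610 + Z(412)) = 1/(-166610 + 4*(-423 - 47*412 + 2*412**2)/(9 + 412)) = 1/(-166610 + 4*(-423 - 19364 + 2*169744)/421) = 1/(-166610 + 4*(1/421)*(-423 - 19364 + 339488)) = 1/(-166610 + 4*(1/421)*319701) = 1/(-166610 + 1278804/421) = 1/(-68864006/421) = -421/68864006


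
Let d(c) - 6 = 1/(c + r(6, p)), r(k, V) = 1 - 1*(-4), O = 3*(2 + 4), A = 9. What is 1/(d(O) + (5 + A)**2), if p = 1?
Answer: 23/4647 ≈ 0.0049494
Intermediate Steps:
O = 18 (O = 3*6 = 18)
r(k, V) = 5 (r(k, V) = 1 + 4 = 5)
d(c) = 6 + 1/(5 + c) (d(c) = 6 + 1/(c + 5) = 6 + 1/(5 + c))
1/(d(O) + (5 + A)**2) = 1/((31 + 6*18)/(5 + 18) + (5 + 9)**2) = 1/((31 + 108)/23 + 14**2) = 1/((1/23)*139 + 196) = 1/(139/23 + 196) = 1/(4647/23) = 23/4647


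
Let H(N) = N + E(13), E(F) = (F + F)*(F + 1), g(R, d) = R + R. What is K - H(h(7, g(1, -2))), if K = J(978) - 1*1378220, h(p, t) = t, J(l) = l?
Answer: -1377608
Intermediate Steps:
g(R, d) = 2*R
E(F) = 2*F*(1 + F) (E(F) = (2*F)*(1 + F) = 2*F*(1 + F))
H(N) = 364 + N (H(N) = N + 2*13*(1 + 13) = N + 2*13*14 = N + 364 = 364 + N)
K = -1377242 (K = 978 - 1*1378220 = 978 - 1378220 = -1377242)
K - H(h(7, g(1, -2))) = -1377242 - (364 + 2*1) = -1377242 - (364 + 2) = -1377242 - 1*366 = -1377242 - 366 = -1377608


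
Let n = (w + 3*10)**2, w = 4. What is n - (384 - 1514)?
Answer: 2286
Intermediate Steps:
n = 1156 (n = (4 + 3*10)**2 = (4 + 30)**2 = 34**2 = 1156)
n - (384 - 1514) = 1156 - (384 - 1514) = 1156 - 1*(-1130) = 1156 + 1130 = 2286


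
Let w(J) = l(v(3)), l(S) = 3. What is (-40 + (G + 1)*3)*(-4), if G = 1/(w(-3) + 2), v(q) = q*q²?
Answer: 728/5 ≈ 145.60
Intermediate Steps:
v(q) = q³
w(J) = 3
G = ⅕ (G = 1/(3 + 2) = 1/5 = ⅕ ≈ 0.20000)
(-40 + (G + 1)*3)*(-4) = (-40 + (⅕ + 1)*3)*(-4) = (-40 + (6/5)*3)*(-4) = (-40 + 18/5)*(-4) = -182/5*(-4) = 728/5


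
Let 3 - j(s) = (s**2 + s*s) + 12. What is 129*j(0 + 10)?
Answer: -26961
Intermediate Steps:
j(s) = -9 - 2*s**2 (j(s) = 3 - ((s**2 + s*s) + 12) = 3 - ((s**2 + s**2) + 12) = 3 - (2*s**2 + 12) = 3 - (12 + 2*s**2) = 3 + (-12 - 2*s**2) = -9 - 2*s**2)
129*j(0 + 10) = 129*(-9 - 2*(0 + 10)**2) = 129*(-9 - 2*10**2) = 129*(-9 - 2*100) = 129*(-9 - 200) = 129*(-209) = -26961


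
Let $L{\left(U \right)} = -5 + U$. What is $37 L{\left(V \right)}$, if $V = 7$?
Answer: $74$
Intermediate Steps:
$37 L{\left(V \right)} = 37 \left(-5 + 7\right) = 37 \cdot 2 = 74$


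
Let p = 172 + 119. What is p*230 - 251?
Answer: 66679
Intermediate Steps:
p = 291
p*230 - 251 = 291*230 - 251 = 66930 - 251 = 66679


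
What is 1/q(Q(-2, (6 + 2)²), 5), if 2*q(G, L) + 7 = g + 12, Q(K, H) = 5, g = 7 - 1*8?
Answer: ½ ≈ 0.50000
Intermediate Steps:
g = -1 (g = 7 - 8 = -1)
q(G, L) = 2 (q(G, L) = -7/2 + (-1 + 12)/2 = -7/2 + (½)*11 = -7/2 + 11/2 = 2)
1/q(Q(-2, (6 + 2)²), 5) = 1/2 = ½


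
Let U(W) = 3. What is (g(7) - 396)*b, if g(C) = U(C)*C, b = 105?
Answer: -39375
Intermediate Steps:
g(C) = 3*C
(g(7) - 396)*b = (3*7 - 396)*105 = (21 - 396)*105 = -375*105 = -39375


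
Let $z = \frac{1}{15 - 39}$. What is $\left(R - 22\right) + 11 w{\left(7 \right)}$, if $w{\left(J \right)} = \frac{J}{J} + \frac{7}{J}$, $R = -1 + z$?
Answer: $- \frac{25}{24} \approx -1.0417$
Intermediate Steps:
$z = - \frac{1}{24}$ ($z = \frac{1}{-24} = - \frac{1}{24} \approx -0.041667$)
$R = - \frac{25}{24}$ ($R = -1 - \frac{1}{24} = - \frac{25}{24} \approx -1.0417$)
$w{\left(J \right)} = 1 + \frac{7}{J}$
$\left(R - 22\right) + 11 w{\left(7 \right)} = \left(- \frac{25}{24} - 22\right) + 11 \frac{7 + 7}{7} = - \frac{553}{24} + 11 \cdot \frac{1}{7} \cdot 14 = - \frac{553}{24} + 11 \cdot 2 = - \frac{553}{24} + 22 = - \frac{25}{24}$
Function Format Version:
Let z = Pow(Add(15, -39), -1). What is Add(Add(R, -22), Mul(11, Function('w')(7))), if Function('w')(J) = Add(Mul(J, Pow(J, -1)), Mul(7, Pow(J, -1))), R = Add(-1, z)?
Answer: Rational(-25, 24) ≈ -1.0417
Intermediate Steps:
z = Rational(-1, 24) (z = Pow(-24, -1) = Rational(-1, 24) ≈ -0.041667)
R = Rational(-25, 24) (R = Add(-1, Rational(-1, 24)) = Rational(-25, 24) ≈ -1.0417)
Function('w')(J) = Add(1, Mul(7, Pow(J, -1)))
Add(Add(R, -22), Mul(11, Function('w')(7))) = Add(Add(Rational(-25, 24), -22), Mul(11, Mul(Pow(7, -1), Add(7, 7)))) = Add(Rational(-553, 24), Mul(11, Mul(Rational(1, 7), 14))) = Add(Rational(-553, 24), Mul(11, 2)) = Add(Rational(-553, 24), 22) = Rational(-25, 24)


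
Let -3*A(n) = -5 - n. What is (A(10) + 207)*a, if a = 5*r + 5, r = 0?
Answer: 1060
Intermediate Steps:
A(n) = 5/3 + n/3 (A(n) = -(-5 - n)/3 = 5/3 + n/3)
a = 5 (a = 5*0 + 5 = 0 + 5 = 5)
(A(10) + 207)*a = ((5/3 + (⅓)*10) + 207)*5 = ((5/3 + 10/3) + 207)*5 = (5 + 207)*5 = 212*5 = 1060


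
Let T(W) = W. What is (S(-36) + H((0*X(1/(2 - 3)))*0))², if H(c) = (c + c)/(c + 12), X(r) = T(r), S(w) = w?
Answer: 1296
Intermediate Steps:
X(r) = r
H(c) = 2*c/(12 + c) (H(c) = (2*c)/(12 + c) = 2*c/(12 + c))
(S(-36) + H((0*X(1/(2 - 3)))*0))² = (-36 + 2*((0/(2 - 3))*0)/(12 + (0/(2 - 3))*0))² = (-36 + 2*((0/(-1))*0)/(12 + (0/(-1))*0))² = (-36 + 2*((0*(-1))*0)/(12 + (0*(-1))*0))² = (-36 + 2*(0*0)/(12 + 0*0))² = (-36 + 2*0/(12 + 0))² = (-36 + 2*0/12)² = (-36 + 2*0*(1/12))² = (-36 + 0)² = (-36)² = 1296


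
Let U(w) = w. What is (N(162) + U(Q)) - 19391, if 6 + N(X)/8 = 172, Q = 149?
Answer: -17914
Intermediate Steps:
N(X) = 1328 (N(X) = -48 + 8*172 = -48 + 1376 = 1328)
(N(162) + U(Q)) - 19391 = (1328 + 149) - 19391 = 1477 - 19391 = -17914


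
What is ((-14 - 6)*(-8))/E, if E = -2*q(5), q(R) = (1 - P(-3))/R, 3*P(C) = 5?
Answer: 600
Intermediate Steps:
P(C) = 5/3 (P(C) = (1/3)*5 = 5/3)
q(R) = -2/(3*R) (q(R) = (1 - 1*5/3)/R = (1 - 5/3)/R = -2/(3*R))
E = 4/15 (E = -(-4)/(3*5) = -2*(-2/15) = 4/15 ≈ 0.26667)
((-14 - 6)*(-8))/E = ((-14 - 6)*(-8))/(4/15) = -20*(-8)*(15/4) = 160*(15/4) = 600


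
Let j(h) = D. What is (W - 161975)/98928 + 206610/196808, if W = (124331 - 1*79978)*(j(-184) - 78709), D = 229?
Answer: -85633167255155/2433727728 ≈ -35186.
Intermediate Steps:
j(h) = 229
W = -3480823440 (W = (124331 - 1*79978)*(229 - 78709) = (124331 - 79978)*(-78480) = 44353*(-78480) = -3480823440)
(W - 161975)/98928 + 206610/196808 = (-3480823440 - 161975)/98928 + 206610/196808 = -3480985415*1/98928 + 206610*(1/196808) = -3480985415/98928 + 103305/98404 = -85633167255155/2433727728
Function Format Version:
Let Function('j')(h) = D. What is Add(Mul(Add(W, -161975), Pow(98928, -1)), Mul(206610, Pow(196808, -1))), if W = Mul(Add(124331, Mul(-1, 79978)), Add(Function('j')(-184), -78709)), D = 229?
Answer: Rational(-85633167255155, 2433727728) ≈ -35186.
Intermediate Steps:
Function('j')(h) = 229
W = -3480823440 (W = Mul(Add(124331, Mul(-1, 79978)), Add(229, -78709)) = Mul(Add(124331, -79978), -78480) = Mul(44353, -78480) = -3480823440)
Add(Mul(Add(W, -161975), Pow(98928, -1)), Mul(206610, Pow(196808, -1))) = Add(Mul(Add(-3480823440, -161975), Pow(98928, -1)), Mul(206610, Pow(196808, -1))) = Add(Mul(-3480985415, Rational(1, 98928)), Mul(206610, Rational(1, 196808))) = Add(Rational(-3480985415, 98928), Rational(103305, 98404)) = Rational(-85633167255155, 2433727728)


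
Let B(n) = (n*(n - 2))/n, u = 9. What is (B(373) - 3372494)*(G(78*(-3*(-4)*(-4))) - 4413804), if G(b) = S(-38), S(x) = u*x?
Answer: 14885043251958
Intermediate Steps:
S(x) = 9*x
G(b) = -342 (G(b) = 9*(-38) = -342)
B(n) = -2 + n (B(n) = (n*(-2 + n))/n = -2 + n)
(B(373) - 3372494)*(G(78*(-3*(-4)*(-4))) - 4413804) = ((-2 + 373) - 3372494)*(-342 - 4413804) = (371 - 3372494)*(-4414146) = -3372123*(-4414146) = 14885043251958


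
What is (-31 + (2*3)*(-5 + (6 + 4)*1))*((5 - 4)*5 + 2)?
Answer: -7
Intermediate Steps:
(-31 + (2*3)*(-5 + (6 + 4)*1))*((5 - 4)*5 + 2) = (-31 + 6*(-5 + 10*1))*(1*5 + 2) = (-31 + 6*(-5 + 10))*(5 + 2) = (-31 + 6*5)*7 = (-31 + 30)*7 = -1*7 = -7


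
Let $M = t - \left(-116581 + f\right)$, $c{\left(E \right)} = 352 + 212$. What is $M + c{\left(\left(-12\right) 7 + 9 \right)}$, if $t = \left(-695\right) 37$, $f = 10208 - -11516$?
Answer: $69706$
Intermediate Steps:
$f = 21724$ ($f = 10208 + 11516 = 21724$)
$c{\left(E \right)} = 564$
$t = -25715$
$M = 69142$ ($M = -25715 + \left(110486 - \left(21724 - 6095\right)\right) = -25715 + \left(110486 - 15629\right) = -25715 + 94857 = 69142$)
$M + c{\left(\left(-12\right) 7 + 9 \right)} = 69142 + 564 = 69706$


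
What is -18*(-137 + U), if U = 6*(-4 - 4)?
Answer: 3330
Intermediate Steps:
U = -48 (U = 6*(-8) = -48)
-18*(-137 + U) = -18*(-137 - 48) = -18*(-185) = 3330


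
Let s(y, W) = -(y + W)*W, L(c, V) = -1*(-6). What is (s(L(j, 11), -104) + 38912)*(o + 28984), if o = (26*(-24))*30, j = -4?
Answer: 294782080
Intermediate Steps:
L(c, V) = 6
o = -18720 (o = -624*30 = -18720)
s(y, W) = -W*(W + y) (s(y, W) = -(W + y)*W = -W*(W + y))
(s(L(j, 11), -104) + 38912)*(o + 28984) = (-1*(-104)*(-104 + 6) + 38912)*(-18720 + 28984) = (-1*(-104)*(-98) + 38912)*10264 = (-10192 + 38912)*10264 = 28720*10264 = 294782080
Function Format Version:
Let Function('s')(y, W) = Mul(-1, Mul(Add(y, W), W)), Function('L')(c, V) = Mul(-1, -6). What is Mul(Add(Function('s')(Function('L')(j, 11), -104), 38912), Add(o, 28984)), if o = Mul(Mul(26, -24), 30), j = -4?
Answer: 294782080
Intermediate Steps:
Function('L')(c, V) = 6
o = -18720 (o = Mul(-624, 30) = -18720)
Function('s')(y, W) = Mul(-1, W, Add(W, y)) (Function('s')(y, W) = Mul(-1, Mul(Add(W, y), W)) = Mul(-1, Mul(W, Add(W, y))) = Mul(-1, W, Add(W, y)))
Mul(Add(Function('s')(Function('L')(j, 11), -104), 38912), Add(o, 28984)) = Mul(Add(Mul(-1, -104, Add(-104, 6)), 38912), Add(-18720, 28984)) = Mul(Add(Mul(-1, -104, -98), 38912), 10264) = Mul(Add(-10192, 38912), 10264) = Mul(28720, 10264) = 294782080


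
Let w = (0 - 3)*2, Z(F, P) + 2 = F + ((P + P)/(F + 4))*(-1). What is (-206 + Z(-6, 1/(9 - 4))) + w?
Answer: -1099/5 ≈ -219.80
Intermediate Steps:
Z(F, P) = -2 + F - 2*P/(4 + F) (Z(F, P) = -2 + (F + ((P + P)/(F + 4))*(-1)) = -2 + (F + ((2*P)/(4 + F))*(-1)) = -2 + (F + (2*P/(4 + F))*(-1)) = -2 + (F - 2*P/(4 + F)) = -2 + F - 2*P/(4 + F))
w = -6 (w = -3*2 = -6)
(-206 + Z(-6, 1/(9 - 4))) + w = (-206 + (-8 + (-6)² - 2/(9 - 4) + 2*(-6))/(4 - 6)) - 6 = (-206 + (-8 + 36 - 2/5 - 12)/(-2)) - 6 = (-206 - (-8 + 36 - 2*⅕ - 12)/2) - 6 = (-206 - (-8 + 36 - ⅖ - 12)/2) - 6 = (-206 - ½*78/5) - 6 = (-206 - 39/5) - 6 = -1069/5 - 6 = -1099/5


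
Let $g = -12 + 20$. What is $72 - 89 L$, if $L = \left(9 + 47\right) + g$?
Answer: $-5624$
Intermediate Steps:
$g = 8$
$L = 64$ ($L = \left(9 + 47\right) + 8 = 56 + 8 = 64$)
$72 - 89 L = 72 - 5696 = -5624$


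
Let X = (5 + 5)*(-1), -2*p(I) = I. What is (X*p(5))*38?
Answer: 950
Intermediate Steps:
p(I) = -I/2
X = -10 (X = 10*(-1) = -10)
(X*p(5))*38 = -(-5)*5*38 = -10*(-5/2)*38 = 25*38 = 950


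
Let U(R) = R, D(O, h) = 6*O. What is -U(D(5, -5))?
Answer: -30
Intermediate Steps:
-U(D(5, -5)) = -6*5 = -1*30 = -30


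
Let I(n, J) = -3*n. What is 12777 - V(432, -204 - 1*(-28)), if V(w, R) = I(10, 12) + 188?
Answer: 12619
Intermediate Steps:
V(w, R) = 158 (V(w, R) = -3*10 + 188 = -30 + 188 = 158)
12777 - V(432, -204 - 1*(-28)) = 12777 - 1*158 = 12777 - 158 = 12619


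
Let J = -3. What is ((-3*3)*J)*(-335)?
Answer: -9045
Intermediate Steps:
((-3*3)*J)*(-335) = (-3*3*(-3))*(-335) = -9*(-3)*(-335) = 27*(-335) = -9045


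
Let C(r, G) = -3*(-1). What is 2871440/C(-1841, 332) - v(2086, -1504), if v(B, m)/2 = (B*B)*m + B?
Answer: 39269856428/3 ≈ 1.3090e+10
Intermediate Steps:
C(r, G) = 3
v(B, m) = 2*B + 2*m*B² (v(B, m) = 2*((B*B)*m + B) = 2*(B²*m + B) = 2*(m*B² + B) = 2*(B + m*B²) = 2*B + 2*m*B²)
2871440/C(-1841, 332) - v(2086, -1504) = 2871440/3 - 2*2086*(1 + 2086*(-1504)) = 2871440*(⅓) - 2*2086*(1 - 3137344) = 2871440/3 - 2*2086*(-3137343) = 2871440/3 - 1*(-13088994996) = 2871440/3 + 13088994996 = 39269856428/3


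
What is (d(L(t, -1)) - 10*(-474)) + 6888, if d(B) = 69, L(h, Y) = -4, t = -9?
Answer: 11697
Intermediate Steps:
(d(L(t, -1)) - 10*(-474)) + 6888 = (69 - 10*(-474)) + 6888 = (69 + 4740) + 6888 = 4809 + 6888 = 11697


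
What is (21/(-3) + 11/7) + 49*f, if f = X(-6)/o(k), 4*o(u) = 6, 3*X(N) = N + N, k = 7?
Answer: -2858/21 ≈ -136.10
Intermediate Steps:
X(N) = 2*N/3 (X(N) = (N + N)/3 = (2*N)/3 = 2*N/3)
o(u) = 3/2 (o(u) = (¼)*6 = 3/2)
f = -8/3 (f = ((⅔)*(-6))/(3/2) = -4*⅔ = -8/3 ≈ -2.6667)
(21/(-3) + 11/7) + 49*f = (21/(-3) + 11/7) + 49*(-8/3) = (21*(-⅓) + 11*(⅐)) - 392/3 = (-7 + 11/7) - 392/3 = -38/7 - 392/3 = -2858/21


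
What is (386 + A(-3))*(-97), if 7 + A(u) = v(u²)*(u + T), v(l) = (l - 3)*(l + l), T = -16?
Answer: 162281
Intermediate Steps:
v(l) = 2*l*(-3 + l) (v(l) = (-3 + l)*(2*l) = 2*l*(-3 + l))
A(u) = -7 + 2*u²*(-16 + u)*(-3 + u²) (A(u) = -7 + (2*u²*(-3 + u²))*(u - 16) = -7 + (2*u²*(-3 + u²))*(-16 + u) = -7 + 2*u²*(-16 + u)*(-3 + u²))
(386 + A(-3))*(-97) = (386 + (-7 + 2*(-3)³*(-3 + (-3)²) + 32*(-3)²*(3 - 1*(-3)²)))*(-97) = (386 + (-7 + 2*(-27)*(-3 + 9) + 32*9*(3 - 1*9)))*(-97) = (386 + (-7 + 2*(-27)*6 + 32*9*(3 - 9)))*(-97) = (386 + (-7 - 324 + 32*9*(-6)))*(-97) = (386 + (-7 - 324 - 1728))*(-97) = (386 - 2059)*(-97) = -1673*(-97) = 162281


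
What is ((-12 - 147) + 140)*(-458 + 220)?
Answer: 4522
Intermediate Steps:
((-12 - 147) + 140)*(-458 + 220) = (-159 + 140)*(-238) = -19*(-238) = 4522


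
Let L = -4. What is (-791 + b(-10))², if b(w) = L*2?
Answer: 638401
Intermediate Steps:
b(w) = -8 (b(w) = -4*2 = -8)
(-791 + b(-10))² = (-791 - 8)² = (-799)² = 638401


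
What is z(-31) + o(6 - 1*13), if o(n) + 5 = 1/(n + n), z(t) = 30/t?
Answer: -2621/434 ≈ -6.0392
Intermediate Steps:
o(n) = -5 + 1/(2*n) (o(n) = -5 + 1/(n + n) = -5 + 1/(2*n))
z(-31) + o(6 - 1*13) = 30/(-31) + (-5 + 1/(2*(6 - 1*13))) = 30*(-1/31) + (-5 + 1/(2*(6 - 13))) = -30/31 + (-5 + (½)/(-7)) = -30/31 + (-5 + (½)*(-⅐)) = -30/31 + (-5 - 1/14) = -30/31 - 71/14 = -2621/434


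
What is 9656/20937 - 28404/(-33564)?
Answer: 76565711/58560789 ≈ 1.3075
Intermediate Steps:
9656/20937 - 28404/(-33564) = 9656*(1/20937) - 28404*(-1/33564) = 9656/20937 + 2367/2797 = 76565711/58560789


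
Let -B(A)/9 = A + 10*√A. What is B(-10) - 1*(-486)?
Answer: 576 - 90*I*√10 ≈ 576.0 - 284.6*I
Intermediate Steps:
B(A) = -90*√A - 9*A (B(A) = -9*(A + 10*√A) = -90*√A - 9*A)
B(-10) - 1*(-486) = (-90*I*√10 - 9*(-10)) - 1*(-486) = (-90*I*√10 + 90) + 486 = (90 - 90*I*√10) + 486 = 576 - 90*I*√10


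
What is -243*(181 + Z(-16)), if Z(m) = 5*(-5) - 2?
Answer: -37422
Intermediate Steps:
Z(m) = -27 (Z(m) = -25 - 2 = -27)
-243*(181 + Z(-16)) = -243*(181 - 27) = -243*154 = -37422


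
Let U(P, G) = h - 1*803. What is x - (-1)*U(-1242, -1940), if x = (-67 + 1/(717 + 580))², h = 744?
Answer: 7452012073/1682209 ≈ 4429.9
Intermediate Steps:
U(P, G) = -59 (U(P, G) = 744 - 1*803 = 744 - 803 = -59)
x = 7551262404/1682209 (x = (-67 + 1/1297)² = (-86898/1297)² = 7551262404/1682209 ≈ 4488.9)
x - (-1)*U(-1242, -1940) = 7551262404/1682209 - (-1)*(-59) = 7551262404/1682209 - 1*59 = 7551262404/1682209 - 59 = 7452012073/1682209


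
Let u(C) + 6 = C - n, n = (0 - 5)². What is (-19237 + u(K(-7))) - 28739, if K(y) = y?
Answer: -48014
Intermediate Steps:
n = 25 (n = (-5)² = 25)
u(C) = -31 + C (u(C) = -6 + (C - 1*25) = -6 + (C - 25) = -6 + (-25 + C) = -31 + C)
(-19237 + u(K(-7))) - 28739 = (-19237 + (-31 - 7)) - 28739 = (-19237 - 38) - 28739 = -19275 - 28739 = -48014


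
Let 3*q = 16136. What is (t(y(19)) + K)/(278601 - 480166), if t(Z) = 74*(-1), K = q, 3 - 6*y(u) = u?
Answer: -15914/604695 ≈ -0.026317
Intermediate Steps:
q = 16136/3 (q = (1/3)*16136 = 16136/3 ≈ 5378.7)
y(u) = 1/2 - u/6
K = 16136/3 ≈ 5378.7
t(Z) = -74
(t(y(19)) + K)/(278601 - 480166) = (-74 + 16136/3)/(278601 - 480166) = (15914/3)/(-201565) = (15914/3)*(-1/201565) = -15914/604695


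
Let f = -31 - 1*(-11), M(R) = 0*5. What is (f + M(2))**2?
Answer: 400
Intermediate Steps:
M(R) = 0
f = -20 (f = -31 + 11 = -20)
(f + M(2))**2 = (-20 + 0)**2 = (-20)**2 = 400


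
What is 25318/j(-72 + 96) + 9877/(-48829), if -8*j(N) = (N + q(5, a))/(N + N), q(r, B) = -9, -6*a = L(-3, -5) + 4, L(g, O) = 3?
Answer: -158240385001/244145 ≈ -6.4814e+5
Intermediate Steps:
a = -7/6 (a = -(3 + 4)/6 = -⅙*7 = -7/6 ≈ -1.1667)
j(N) = -(-9 + N)/(16*N) (j(N) = -(N - 9)/(8*(N + N)) = -(-9 + N)/(8*(2*N)) = -(-9 + N)*1/(2*N)/8 = -(-9 + N)/(16*N))
25318/j(-72 + 96) + 9877/(-48829) = 25318/(((9 - (-72 + 96))/(16*(-72 + 96)))) + 9877/(-48829) = 25318/(((1/16)*(9 - 1*24)/24)) + 9877*(-1/48829) = 25318/(((1/16)*(1/24)*(9 - 24))) - 9877/48829 = 25318/(((1/16)*(1/24)*(-15))) - 9877/48829 = 25318/(-5/128) - 9877/48829 = 25318*(-128/5) - 9877/48829 = -3240704/5 - 9877/48829 = -158240385001/244145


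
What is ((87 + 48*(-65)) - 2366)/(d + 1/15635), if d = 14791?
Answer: -84413365/231257286 ≈ -0.36502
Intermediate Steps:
((87 + 48*(-65)) - 2366)/(d + 1/15635) = ((87 + 48*(-65)) - 2366)/(14791 + 1/15635) = ((87 - 3120) - 2366)/(14791 + 1/15635) = (-3033 - 2366)/(231257286/15635) = -5399*15635/231257286 = -84413365/231257286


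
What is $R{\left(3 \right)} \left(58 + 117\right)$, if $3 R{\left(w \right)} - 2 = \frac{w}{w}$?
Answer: $175$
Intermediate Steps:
$R{\left(w \right)} = 1$ ($R{\left(w \right)} = \frac{2}{3} + \frac{w \frac{1}{w}}{3} = \frac{2}{3} + \frac{1}{3} \cdot 1 = \frac{2}{3} + \frac{1}{3} = 1$)
$R{\left(3 \right)} \left(58 + 117\right) = 1 \left(58 + 117\right) = 1 \cdot 175 = 175$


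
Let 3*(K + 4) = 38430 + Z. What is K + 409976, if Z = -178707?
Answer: 363213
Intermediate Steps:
K = -46763 (K = -4 + (38430 - 178707)/3 = -4 + (1/3)*(-140277) = -4 - 46759 = -46763)
K + 409976 = -46763 + 409976 = 363213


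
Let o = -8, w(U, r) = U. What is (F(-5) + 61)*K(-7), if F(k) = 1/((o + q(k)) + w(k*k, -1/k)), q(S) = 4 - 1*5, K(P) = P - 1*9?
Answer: -977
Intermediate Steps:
K(P) = -9 + P (K(P) = P - 9 = -9 + P)
q(S) = -1 (q(S) = 4 - 5 = -1)
F(k) = 1/(-9 + k²) (F(k) = 1/((-8 - 1) + k*k) = 1/(-9 + k²))
(F(-5) + 61)*K(-7) = (1/(-9 + (-5)²) + 61)*(-9 - 7) = (1/(-9 + 25) + 61)*(-16) = (1/16 + 61)*(-16) = (977/16)*(-16) = -977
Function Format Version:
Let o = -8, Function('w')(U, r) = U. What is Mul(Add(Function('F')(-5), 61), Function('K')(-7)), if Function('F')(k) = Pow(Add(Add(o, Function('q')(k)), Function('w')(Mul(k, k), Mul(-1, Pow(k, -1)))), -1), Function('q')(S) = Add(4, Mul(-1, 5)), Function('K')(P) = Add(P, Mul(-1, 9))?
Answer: -977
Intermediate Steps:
Function('K')(P) = Add(-9, P) (Function('K')(P) = Add(P, -9) = Add(-9, P))
Function('q')(S) = -1 (Function('q')(S) = Add(4, -5) = -1)
Function('F')(k) = Pow(Add(-9, Pow(k, 2)), -1) (Function('F')(k) = Pow(Add(Add(-8, -1), Mul(k, k)), -1) = Pow(Add(-9, Pow(k, 2)), -1))
Mul(Add(Function('F')(-5), 61), Function('K')(-7)) = Mul(Add(Pow(Add(-9, Pow(-5, 2)), -1), 61), Add(-9, -7)) = Mul(Add(Pow(Add(-9, 25), -1), 61), -16) = Mul(Add(Pow(16, -1), 61), -16) = Mul(Add(Rational(1, 16), 61), -16) = Mul(Rational(977, 16), -16) = -977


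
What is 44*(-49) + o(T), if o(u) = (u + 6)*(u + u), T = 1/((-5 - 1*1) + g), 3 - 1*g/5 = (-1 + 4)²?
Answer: -1397303/648 ≈ -2156.3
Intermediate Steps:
g = -30 (g = 15 - 5*(-1 + 4)² = 15 - 5*3² = 15 - 5*9 = 15 - 45 = -30)
T = -1/36 (T = 1/((-5 - 1*1) - 30) = 1/((-5 - 1) - 30) = 1/(-6 - 30) = 1/(-36) = -1/36 ≈ -0.027778)
o(u) = 2*u*(6 + u) (o(u) = (6 + u)*(2*u) = 2*u*(6 + u))
44*(-49) + o(T) = 44*(-49) + 2*(-1/36)*(6 - 1/36) = -2156 + 2*(-1/36)*(215/36) = -2156 - 215/648 = -1397303/648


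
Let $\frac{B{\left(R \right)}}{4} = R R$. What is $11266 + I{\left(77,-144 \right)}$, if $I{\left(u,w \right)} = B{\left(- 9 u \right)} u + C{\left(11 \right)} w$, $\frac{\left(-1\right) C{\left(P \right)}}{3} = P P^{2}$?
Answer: $148502950$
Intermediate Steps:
$B{\left(R \right)} = 4 R^{2}$ ($B{\left(R \right)} = 4 R R = 4 R^{2}$)
$C{\left(P \right)} = - 3 P^{3}$ ($C{\left(P \right)} = - 3 P P^{2} = - 3 P^{3}$)
$I{\left(u,w \right)} = - 3993 w + 324 u^{3}$ ($I{\left(u,w \right)} = 4 \left(- 9 u\right)^{2} u + - 3 \cdot 11^{3} w = 4 \cdot 81 u^{2} u + \left(-3\right) 1331 w = 324 u^{2} u - 3993 w = 324 u^{3} - 3993 w = - 3993 w + 324 u^{3}$)
$11266 + I{\left(77,-144 \right)} = 11266 - \left(-574992 - 324 \cdot 77^{3}\right) = 11266 + \left(574992 + 324 \cdot 456533\right) = 11266 + \left(574992 + 147916692\right) = 11266 + 148491684 = 148502950$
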